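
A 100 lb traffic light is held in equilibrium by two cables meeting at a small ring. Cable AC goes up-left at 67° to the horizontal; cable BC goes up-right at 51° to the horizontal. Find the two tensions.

T_AC = 71.27 lb, T_BC = 44.25 lb

ΣF_x = 0: −T_AC·cos67° + T_BC·cos51° = 0 → T_BC = 0.620878·T_AC.
ΣF_y = 0: T_AC·sin67° + T_BC·sin51° = 100.
Substitute: T_AC·(0.920505 + 0.620878·0.777146) = 100 → T_AC = 71.2749 ≈ 71.27 lb.
Then T_BC = 0.620878 × 71.2749 = 44.25 lb.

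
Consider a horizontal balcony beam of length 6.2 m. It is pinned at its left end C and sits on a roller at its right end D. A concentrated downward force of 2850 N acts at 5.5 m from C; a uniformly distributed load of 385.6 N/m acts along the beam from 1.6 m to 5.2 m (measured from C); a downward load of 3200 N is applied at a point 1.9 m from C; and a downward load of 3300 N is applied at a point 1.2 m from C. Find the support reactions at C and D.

Resultant of the distributed load: 385.6 × 3.6 = 1388.16 N at 3.4 m from C.
Moments about C: D_y·6.2 − 2850·5.5 − (385.6·3.6)·3.4 − 3200·1.9 − 3300·1.2 = 0 → D_y = 30434.744/6.2 = 4908.83 ≈ 4909 N.
ΣF_y = 0: C_y + 4908.83 − 2850 − 385.6·3.6 − 3200 − 3300 = 0 → C_y = 5829 N.
ΣF_x = 0: no horizontal applied forces, so C_x = 0.

C_x = 0, C_y = 5829 N, D_y = 4909 N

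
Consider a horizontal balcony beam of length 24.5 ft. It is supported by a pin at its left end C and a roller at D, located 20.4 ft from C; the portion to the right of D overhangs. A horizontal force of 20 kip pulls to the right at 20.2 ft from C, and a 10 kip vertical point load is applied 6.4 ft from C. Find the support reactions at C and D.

Moments about C: D_y·20.4 − 10·6.4 = 0 → D_y = 64/20.4 = 3.13725 ≈ 3.137 kip.
ΣF_y = 0: C_y + 3.13725 − 10 = 0 → C_y = 6.863 kip.
ΣF_x = 0: C_x + 20 = 0 → C_x = -20.00 kip.

C_x = -20.00 kip, C_y = 6.863 kip, D_y = 3.137 kip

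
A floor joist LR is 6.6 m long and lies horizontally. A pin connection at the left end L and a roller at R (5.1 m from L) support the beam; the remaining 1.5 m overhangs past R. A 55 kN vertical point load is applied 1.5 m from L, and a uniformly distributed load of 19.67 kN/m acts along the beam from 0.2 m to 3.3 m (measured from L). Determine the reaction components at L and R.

Resultant of the distributed load: 19.67 × 3.1 = 60.977 kN at 1.75 m from L.
Moments about L: R_y·5.1 − 55·1.5 − (19.67·3.1)·1.75 = 0 → R_y = 189.20975/5.1 = 37.10 kN.
ΣF_y = 0: L_y + 37.1 − 55 − 19.67·3.1 = 0 → L_y = 78.88 kN.
ΣF_x = 0: no horizontal applied forces, so L_x = 0.

L_x = 0, L_y = 78.88 kN, R_y = 37.10 kN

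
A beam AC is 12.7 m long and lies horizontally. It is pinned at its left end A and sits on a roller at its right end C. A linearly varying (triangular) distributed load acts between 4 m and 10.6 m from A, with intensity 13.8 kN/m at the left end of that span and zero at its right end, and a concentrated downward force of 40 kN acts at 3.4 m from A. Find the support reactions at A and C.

Resultant of the triangular load: ½ × 13.8 × 6.6 = 45.54 kN, acting at 6.2 m from A (one-third of the span from the peak).
Moments about A: C_y·12.7 − (½·13.8·6.6)·6.2 − 40·3.4 = 0 → C_y = 418.348/12.7 = 32.9408 ≈ 32.94 kN.
ΣF_y = 0: A_y + 32.9408 − ½·13.8·6.6 − 40 = 0 → A_y = 52.60 kN.
ΣF_x = 0: no horizontal applied forces, so A_x = 0.

A_x = 0, A_y = 52.60 kN, C_y = 32.94 kN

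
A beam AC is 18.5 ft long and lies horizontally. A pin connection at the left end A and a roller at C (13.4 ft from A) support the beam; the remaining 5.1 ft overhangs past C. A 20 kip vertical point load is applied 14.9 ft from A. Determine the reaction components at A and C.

A_x = 0, A_y = -2.239 kip, C_y = 22.24 kip

Moments about A: C_y·13.4 − 20·14.9 = 0 → C_y = 298/13.4 = 22.2388 ≈ 22.24 kip.
ΣF_y = 0: A_y + 22.2388 − 20 = 0 → A_y = -2.239 kip.
ΣF_x = 0: no horizontal applied forces, so A_x = 0.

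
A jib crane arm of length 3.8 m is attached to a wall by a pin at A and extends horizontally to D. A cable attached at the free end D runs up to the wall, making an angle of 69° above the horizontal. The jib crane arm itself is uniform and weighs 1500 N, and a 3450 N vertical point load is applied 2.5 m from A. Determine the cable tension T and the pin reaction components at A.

ΣM about A: T·sin69°·3.8 − 1500·1.9 − 3450·2.5 = 0 → T = 11475/(3.8·0.93358) = 3234.58 ≈ 3235 N.
ΣF_x = 0: A_x − T·cos69° = 0 → A_x = 3234.58 × 0.358368 = 1159 N.
ΣF_y = 0: A_y + T·sin69° − 1500 − 3450 = 0 → A_y = 4950 − 3234.58 × 0.93358 = 1930 N.

T = 3235 N, A_x = 1159 N, A_y = 1930 N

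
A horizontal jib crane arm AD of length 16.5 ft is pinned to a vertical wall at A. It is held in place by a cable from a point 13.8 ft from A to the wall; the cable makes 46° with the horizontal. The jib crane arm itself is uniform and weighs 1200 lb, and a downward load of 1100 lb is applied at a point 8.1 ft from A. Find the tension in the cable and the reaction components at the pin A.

ΣM about A: T·sin46°·13.8 − 1200·8.25 − 1100·8.1 = 0 → T = 18810/(13.8·0.71934) = 1894.85 ≈ 1895 lb.
ΣF_x = 0: A_x − T·cos46° = 0 → A_x = 1894.85 × 0.694658 = 1316 lb.
ΣF_y = 0: A_y + T·sin46° − 1200 − 1100 = 0 → A_y = 2300 − 1894.85 × 0.71934 = 937.0 lb.

T = 1895 lb, A_x = 1316 lb, A_y = 937.0 lb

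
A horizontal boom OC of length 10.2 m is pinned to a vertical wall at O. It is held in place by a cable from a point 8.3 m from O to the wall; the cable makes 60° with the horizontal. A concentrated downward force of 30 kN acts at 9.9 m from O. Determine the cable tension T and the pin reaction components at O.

T = 41.32 kN, O_x = 20.66 kN, O_y = -5.783 kN

ΣM about O: T·sin60°·8.3 − 30·9.9 = 0 → T = 297/(8.3·0.866025) = 41.3188 ≈ 41.32 kN.
ΣF_x = 0: O_x − T·cos60° = 0 → O_x = 41.3188 × 0.5 = 20.66 kN.
ΣF_y = 0: O_y + T·sin60° − 30 = 0 → O_y = 30 − 41.3188 × 0.866025 = -5.783 kN.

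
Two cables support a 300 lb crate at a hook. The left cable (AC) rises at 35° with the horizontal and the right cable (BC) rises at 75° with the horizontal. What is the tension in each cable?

ΣF_x = 0: −T_AC·cos35° + T_BC·cos75° = 0 → T_BC = 3.16496·T_AC.
ΣF_y = 0: T_AC·sin35° + T_BC·sin75° = 300.
Substitute: T_AC·(0.573576 + 3.16496·0.965926) = 300 → T_AC = 82.6289 ≈ 82.63 lb.
Then T_BC = 3.16496 × 82.6289 = 261.5 lb.

T_AC = 82.63 lb, T_BC = 261.5 lb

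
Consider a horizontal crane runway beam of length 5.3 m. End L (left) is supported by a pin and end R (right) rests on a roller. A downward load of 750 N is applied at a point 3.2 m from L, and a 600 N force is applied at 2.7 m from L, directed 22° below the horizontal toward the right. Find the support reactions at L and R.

Taking moments about L: R_y·5.3 − 750·3.2 − 600·sin22°·2.7 = 0 → R_y = 3006.86/5.3 = 567.332 ≈ 567.3 N.
ΣF_y = 0: L_y + 567.332 − 750 − 600·sin22° = 0 → L_y = 407.4 N.
ΣF_x = 0: L_x + 600·cos22° = 0 → L_x = -556.3 N.

L_x = -556.3 N, L_y = 407.4 N, R_y = 567.3 N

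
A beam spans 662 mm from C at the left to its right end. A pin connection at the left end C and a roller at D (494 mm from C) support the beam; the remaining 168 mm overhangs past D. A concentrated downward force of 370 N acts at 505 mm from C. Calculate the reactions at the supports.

C_x = 0, C_y = -8.239 N, D_y = 378.2 N

Moments about C: D_y·494 − 370·505 = 0 → D_y = 186850/494 = 378.239 ≈ 378.2 N.
ΣF_y = 0: C_y + 378.239 − 370 = 0 → C_y = -8.239 N.
ΣF_x = 0: no horizontal applied forces, so C_x = 0.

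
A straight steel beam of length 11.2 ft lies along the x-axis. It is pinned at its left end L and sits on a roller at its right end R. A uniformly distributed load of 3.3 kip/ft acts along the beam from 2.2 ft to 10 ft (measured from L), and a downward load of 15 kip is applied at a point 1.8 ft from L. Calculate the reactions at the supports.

L_x = 0, L_y = 24.31 kip, R_y = 16.43 kip

Resultant of the distributed load: 3.3 × 7.8 = 25.74 kip at 6.1 ft from L.
ΣM about L: R_y·11.2 − (3.3·7.8)·6.1 − 15·1.8 = 0 → R_y = 184.014/11.2 = 16.4298 ≈ 16.43 kip.
ΣF_y = 0: L_y + 16.4298 − 3.3·7.8 − 15 = 0 → L_y = 24.31 kip.
ΣF_x = 0: no horizontal applied forces, so L_x = 0.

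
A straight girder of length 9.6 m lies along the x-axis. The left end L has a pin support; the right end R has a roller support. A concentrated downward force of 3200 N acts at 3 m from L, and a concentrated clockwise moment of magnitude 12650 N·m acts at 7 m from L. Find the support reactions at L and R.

L_x = 0, L_y = 882.3 N, R_y = 2318 N

Taking moments about L: R_y·9.6 − 3200·3 − 12650 = 0 → R_y = 22250/9.6 = 2317.71 ≈ 2318 N.
ΣF_y = 0: L_y + 2317.71 − 3200 = 0 → L_y = 882.3 N.
ΣF_x = 0: no horizontal applied forces, so L_x = 0.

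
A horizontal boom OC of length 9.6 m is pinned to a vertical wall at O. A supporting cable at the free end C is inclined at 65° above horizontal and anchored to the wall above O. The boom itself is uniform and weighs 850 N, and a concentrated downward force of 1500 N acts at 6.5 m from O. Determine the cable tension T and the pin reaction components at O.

T = 1590 N, O_x = 671.8 N, O_y = 909.4 N

ΣM about O: T·sin65°·9.6 − 850·4.8 − 1500·6.5 = 0 → T = 13830/(9.6·0.906308) = 1589.55 ≈ 1590 N.
ΣF_x = 0: O_x − T·cos65° = 0 → O_x = 1589.55 × 0.422618 = 671.8 N.
ΣF_y = 0: O_y + T·sin65° − 850 − 1500 = 0 → O_y = 2350 − 1589.55 × 0.906308 = 909.4 N.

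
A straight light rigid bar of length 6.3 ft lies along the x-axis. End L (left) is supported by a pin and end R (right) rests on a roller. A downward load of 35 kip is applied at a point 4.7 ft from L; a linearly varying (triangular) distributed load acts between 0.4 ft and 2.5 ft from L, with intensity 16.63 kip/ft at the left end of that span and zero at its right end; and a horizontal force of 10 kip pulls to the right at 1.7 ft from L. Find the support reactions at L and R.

Resultant of the triangular load: ½ × 16.63 × 2.1 = 17.4615 kip, acting at 1.1 ft from L (one-third of the span from the peak).
ΣM about L: R_y·6.3 − 35·4.7 − (½·16.63·2.1)·1.1 = 0 → R_y = 183.70765/6.3 = 29.1599 ≈ 29.16 kip.
ΣF_y = 0: L_y + 29.1599 − 35 − ½·16.63·2.1 = 0 → L_y = 23.30 kip.
ΣF_x = 0: L_x + 10 = 0 → L_x = -10.00 kip.

L_x = -10.00 kip, L_y = 23.30 kip, R_y = 29.16 kip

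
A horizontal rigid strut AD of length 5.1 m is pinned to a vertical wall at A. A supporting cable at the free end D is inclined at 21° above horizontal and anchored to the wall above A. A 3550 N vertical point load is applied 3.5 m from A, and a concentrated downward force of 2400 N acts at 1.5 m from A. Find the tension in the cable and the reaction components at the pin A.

T = 8768 N, A_x = 8186 N, A_y = 2808 N

ΣM about A: T·sin21°·5.1 − 3550·3.5 − 2400·1.5 = 0 → T = 16025/(5.1·0.358368) = 8767.96 ≈ 8768 N.
ΣF_x = 0: A_x − T·cos21° = 0 → A_x = 8767.96 × 0.93358 = 8186 N.
ΣF_y = 0: A_y + T·sin21° − 3550 − 2400 = 0 → A_y = 5950 − 8767.96 × 0.358368 = 2808 N.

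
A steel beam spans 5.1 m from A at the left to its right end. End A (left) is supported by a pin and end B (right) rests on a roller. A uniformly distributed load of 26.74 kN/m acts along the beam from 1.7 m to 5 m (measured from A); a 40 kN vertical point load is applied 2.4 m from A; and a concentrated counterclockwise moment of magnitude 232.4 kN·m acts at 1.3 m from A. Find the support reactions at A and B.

A_x = 0, A_y = 97.02 kN, B_y = 31.22 kN

Resultant of the distributed load: 26.74 × 3.3 = 88.242 kN at 3.35 m from A.
Taking moments about A: B_y·5.1 − (26.74·3.3)·3.35 − 40·2.4 + 232.4 = 0 → B_y = 159.2107/5.1 = 31.2178 ≈ 31.22 kN.
ΣF_y = 0: A_y + 31.2178 − 26.74·3.3 − 40 = 0 → A_y = 97.02 kN.
ΣF_x = 0: no horizontal applied forces, so A_x = 0.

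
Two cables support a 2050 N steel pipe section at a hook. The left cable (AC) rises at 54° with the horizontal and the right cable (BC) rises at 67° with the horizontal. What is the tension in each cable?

ΣF_x = 0: −T_AC·cos54° + T_BC·cos67° = 0 → T_BC = 1.50432·T_AC.
ΣF_y = 0: T_AC·sin54° + T_BC·sin67° = 2050.
Substitute: T_AC·(0.809017 + 1.50432·0.920505) = 2050 → T_AC = 934.472 ≈ 934.5 N.
Then T_BC = 1.50432 × 934.472 = 1406 N.

T_AC = 934.5 N, T_BC = 1406 N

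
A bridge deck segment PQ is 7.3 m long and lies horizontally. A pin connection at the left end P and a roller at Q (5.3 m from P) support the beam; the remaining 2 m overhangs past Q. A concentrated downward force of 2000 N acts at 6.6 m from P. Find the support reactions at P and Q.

ΣM about P: Q_y·5.3 − 2000·6.6 = 0 → Q_y = 13200/5.3 = 2490.57 ≈ 2491 N.
ΣF_y = 0: P_y + 2490.57 − 2000 = 0 → P_y = -490.6 N.
ΣF_x = 0: no horizontal applied forces, so P_x = 0.

P_x = 0, P_y = -490.6 N, Q_y = 2491 N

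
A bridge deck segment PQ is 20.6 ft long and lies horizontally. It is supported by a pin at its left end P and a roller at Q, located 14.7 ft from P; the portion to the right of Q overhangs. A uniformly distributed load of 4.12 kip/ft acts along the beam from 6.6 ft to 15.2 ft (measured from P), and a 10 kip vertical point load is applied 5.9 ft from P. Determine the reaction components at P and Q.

Resultant of the distributed load: 4.12 × 8.6 = 35.432 kip at 10.9 ft from P.
Moments about P: Q_y·14.7 − (4.12·8.6)·10.9 − 10·5.9 = 0 → Q_y = 445.2088/14.7 = 30.2863 ≈ 30.29 kip.
ΣF_y = 0: P_y + 30.2863 − 4.12·8.6 − 10 = 0 → P_y = 15.15 kip.
ΣF_x = 0: no horizontal applied forces, so P_x = 0.

P_x = 0, P_y = 15.15 kip, Q_y = 30.29 kip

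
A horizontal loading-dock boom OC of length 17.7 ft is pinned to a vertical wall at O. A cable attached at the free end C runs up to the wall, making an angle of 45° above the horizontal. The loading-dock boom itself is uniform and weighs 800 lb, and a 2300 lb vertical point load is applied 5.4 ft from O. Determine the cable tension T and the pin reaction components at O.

ΣM about O: T·sin45°·17.7 − 800·8.85 − 2300·5.4 = 0 → T = 19500/(17.7·0.707107) = 1558.03 ≈ 1558 lb.
ΣF_x = 0: O_x − T·cos45° = 0 → O_x = 1558.03 × 0.707107 = 1102 lb.
ΣF_y = 0: O_y + T·sin45° − 800 − 2300 = 0 → O_y = 3100 − 1558.03 × 0.707107 = 1998 lb.

T = 1558 lb, O_x = 1102 lb, O_y = 1998 lb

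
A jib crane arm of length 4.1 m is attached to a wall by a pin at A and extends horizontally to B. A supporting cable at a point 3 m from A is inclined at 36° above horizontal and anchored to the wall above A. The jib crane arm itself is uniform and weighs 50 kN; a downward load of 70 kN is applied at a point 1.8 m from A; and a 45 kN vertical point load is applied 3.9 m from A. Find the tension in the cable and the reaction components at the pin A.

ΣM about A: T·sin36°·3 − 50·2.05 − 70·1.8 − 45·3.9 = 0 → T = 404/(3·0.587785) = 229.109 ≈ 229.1 kN.
ΣF_x = 0: A_x − T·cos36° = 0 → A_x = 229.109 × 0.809017 = 185.4 kN.
ΣF_y = 0: A_y + T·sin36° − 50 − 70 − 45 = 0 → A_y = 165 − 229.109 × 0.587785 = 30.33 kN.

T = 229.1 kN, A_x = 185.4 kN, A_y = 30.33 kN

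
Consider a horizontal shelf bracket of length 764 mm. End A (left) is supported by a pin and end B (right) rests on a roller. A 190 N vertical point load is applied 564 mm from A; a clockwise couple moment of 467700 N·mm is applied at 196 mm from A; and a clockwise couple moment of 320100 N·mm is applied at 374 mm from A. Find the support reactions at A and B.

A_x = 0, A_y = -981.4 N, B_y = 1171 N

Taking moments about A: B_y·764 − 190·564 − 467700 − 320100 = 0 → B_y = 894960/764 = 1171.41 ≈ 1171 N.
ΣF_y = 0: A_y + 1171.41 − 190 = 0 → A_y = -981.4 N.
ΣF_x = 0: no horizontal applied forces, so A_x = 0.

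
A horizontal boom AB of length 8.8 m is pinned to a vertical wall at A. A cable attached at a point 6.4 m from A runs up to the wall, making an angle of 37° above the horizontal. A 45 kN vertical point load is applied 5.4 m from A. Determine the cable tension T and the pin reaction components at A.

ΣM about A: T·sin37°·6.4 − 45·5.4 = 0 → T = 243/(6.4·0.601815) = 63.0904 ≈ 63.09 kN.
ΣF_x = 0: A_x − T·cos37° = 0 → A_x = 63.0904 × 0.798636 = 50.39 kN.
ΣF_y = 0: A_y + T·sin37° − 45 = 0 → A_y = 45 − 63.0904 × 0.601815 = 7.031 kN.

T = 63.09 kN, A_x = 50.39 kN, A_y = 7.031 kN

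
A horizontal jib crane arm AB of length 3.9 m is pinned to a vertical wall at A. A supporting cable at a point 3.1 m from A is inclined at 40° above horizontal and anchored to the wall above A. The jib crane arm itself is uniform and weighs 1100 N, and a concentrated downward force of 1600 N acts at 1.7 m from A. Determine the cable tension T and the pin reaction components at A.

ΣM about A: T·sin40°·3.1 − 1100·1.95 − 1600·1.7 = 0 → T = 4865/(3.1·0.642788) = 2441.48 ≈ 2441 N.
ΣF_x = 0: A_x − T·cos40° = 0 → A_x = 2441.48 × 0.766044 = 1870 N.
ΣF_y = 0: A_y + T·sin40° − 1100 − 1600 = 0 → A_y = 2700 − 2441.48 × 0.642788 = 1131 N.

T = 2441 N, A_x = 1870 N, A_y = 1131 N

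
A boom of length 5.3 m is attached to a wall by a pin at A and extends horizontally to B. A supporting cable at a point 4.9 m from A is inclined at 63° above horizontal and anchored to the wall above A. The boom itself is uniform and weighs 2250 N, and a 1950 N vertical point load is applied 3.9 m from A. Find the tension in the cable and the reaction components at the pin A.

ΣM about A: T·sin63°·4.9 − 2250·2.65 − 1950·3.9 = 0 → T = 13567.5/(4.9·0.891007) = 3107.58 ≈ 3108 N.
ΣF_x = 0: A_x − T·cos63° = 0 → A_x = 3107.58 × 0.45399 = 1411 N.
ΣF_y = 0: A_y + T·sin63° − 2250 − 1950 = 0 → A_y = 4200 − 3107.58 × 0.891007 = 1431 N.

T = 3108 N, A_x = 1411 N, A_y = 1431 N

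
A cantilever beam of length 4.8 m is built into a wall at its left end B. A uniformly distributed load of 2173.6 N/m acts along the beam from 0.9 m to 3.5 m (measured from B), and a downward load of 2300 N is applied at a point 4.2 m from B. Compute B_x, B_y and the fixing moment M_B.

Resultant of the distributed load: 2173.6 × 2.6 = 5651.36 N at 2.2 m from B.
ΣF_x = 0: B_x = 0.
ΣF_y = 0: B_y − 2173.6·2.6 − 2300 = 0 → B_y = 7951 N.
ΣM about B: M_B − (2173.6·2.6)·2.2 − 2300·4.2 = 0 → M_B = 22090 N·m.

B_x = 0, B_y = 7951 N, M_B = 22090 N·m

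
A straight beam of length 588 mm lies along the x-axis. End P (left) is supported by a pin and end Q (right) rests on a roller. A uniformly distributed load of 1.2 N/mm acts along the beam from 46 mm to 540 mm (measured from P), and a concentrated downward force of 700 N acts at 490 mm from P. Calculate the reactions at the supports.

Resultant of the distributed load: 1.2 × 494 = 592.8 N at 293 mm from P.
Moments about P: Q_y·588 − (1.2·494)·293 − 700·490 = 0 → Q_y = 516690.4/588 = 878.725 ≈ 878.7 N.
ΣF_y = 0: P_y + 878.725 − 1.2·494 − 700 = 0 → P_y = 414.1 N.
ΣF_x = 0: no horizontal applied forces, so P_x = 0.

P_x = 0, P_y = 414.1 N, Q_y = 878.7 N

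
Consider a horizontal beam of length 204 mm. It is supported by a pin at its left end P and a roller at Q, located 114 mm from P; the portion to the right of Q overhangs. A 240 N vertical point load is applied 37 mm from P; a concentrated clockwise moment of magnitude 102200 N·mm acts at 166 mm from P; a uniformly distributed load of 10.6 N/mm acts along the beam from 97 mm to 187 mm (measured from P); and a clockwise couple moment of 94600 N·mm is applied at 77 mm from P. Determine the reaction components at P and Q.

Resultant of the distributed load: 10.6 × 90 = 954 N at 142 mm from P.
ΣM about P: Q_y·114 − 240·37 − 102200 − (10.6·90)·142 − 94600 = 0 → Q_y = 341148/114 = 2992.53 ≈ 2993 N.
ΣF_y = 0: P_y + 2992.53 − 240 − 10.6·90 = 0 → P_y = -1799 N.
ΣF_x = 0: no horizontal applied forces, so P_x = 0.

P_x = 0, P_y = -1799 N, Q_y = 2993 N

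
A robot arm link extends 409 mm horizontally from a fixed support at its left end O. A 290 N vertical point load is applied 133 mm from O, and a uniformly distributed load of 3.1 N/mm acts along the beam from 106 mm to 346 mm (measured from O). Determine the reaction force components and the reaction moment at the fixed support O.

Resultant of the distributed load: 3.1 × 240 = 744 N at 226 mm from O.
ΣF_x = 0: O_x = 0.
ΣF_y = 0: O_y − 290 − 3.1·240 = 0 → O_y = 1034 N.
ΣM about O: M_O − 290·133 − (3.1·240)·226 = 0 → M_O = 206700 N·mm.

O_x = 0, O_y = 1034 N, M_O = 206700 N·mm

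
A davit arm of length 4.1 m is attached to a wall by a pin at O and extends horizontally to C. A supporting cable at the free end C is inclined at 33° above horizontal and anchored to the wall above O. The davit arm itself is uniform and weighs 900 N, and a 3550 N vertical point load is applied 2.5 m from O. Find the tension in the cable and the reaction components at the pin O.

T = 4801 N, O_x = 4026 N, O_y = 1835 N

ΣM about O: T·sin33°·4.1 − 900·2.05 − 3550·2.5 = 0 → T = 10720/(4.1·0.544639) = 4800.67 ≈ 4801 N.
ΣF_x = 0: O_x − T·cos33° = 0 → O_x = 4800.67 × 0.838671 = 4026 N.
ΣF_y = 0: O_y + T·sin33° − 900 − 3550 = 0 → O_y = 4450 − 4800.67 × 0.544639 = 1835 N.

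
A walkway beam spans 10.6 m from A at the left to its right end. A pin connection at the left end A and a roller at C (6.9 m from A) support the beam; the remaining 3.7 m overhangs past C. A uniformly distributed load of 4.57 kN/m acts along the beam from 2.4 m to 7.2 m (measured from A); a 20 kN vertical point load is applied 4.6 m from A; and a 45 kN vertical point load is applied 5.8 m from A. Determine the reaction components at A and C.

A_x = 0, A_y = 20.52 kN, C_y = 66.42 kN

Resultant of the distributed load: 4.57 × 4.8 = 21.936 kN at 4.8 m from A.
ΣM about A: C_y·6.9 − (4.57·4.8)·4.8 − 20·4.6 − 45·5.8 = 0 → C_y = 458.2928/6.9 = 66.4192 ≈ 66.42 kN.
ΣF_y = 0: A_y + 66.4192 − 4.57·4.8 − 20 − 45 = 0 → A_y = 20.52 kN.
ΣF_x = 0: no horizontal applied forces, so A_x = 0.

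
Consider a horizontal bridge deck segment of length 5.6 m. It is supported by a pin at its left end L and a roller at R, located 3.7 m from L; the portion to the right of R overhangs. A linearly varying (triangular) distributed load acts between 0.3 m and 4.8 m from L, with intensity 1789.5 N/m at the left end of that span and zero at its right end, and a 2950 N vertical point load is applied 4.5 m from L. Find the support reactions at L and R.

L_x = 0, L_y = 1430 N, R_y = 5547 N

Resultant of the triangular load: ½ × 1789.5 × 4.5 = 4026.375 N, acting at 1.8 m from L (one-third of the span from the peak).
Taking moments about L: R_y·3.7 − (½·1789.5·4.5)·1.8 − 2950·4.5 = 0 → R_y = 20522.475/3.7 = 5546.61 ≈ 5547 N.
ΣF_y = 0: L_y + 5546.61 − ½·1789.5·4.5 − 2950 = 0 → L_y = 1430 N.
ΣF_x = 0: no horizontal applied forces, so L_x = 0.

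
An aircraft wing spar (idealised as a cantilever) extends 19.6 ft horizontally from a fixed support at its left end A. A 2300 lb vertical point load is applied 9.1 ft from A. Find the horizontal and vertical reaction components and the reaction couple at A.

ΣF_x = 0: A_x = 0.
ΣF_y = 0: A_y − 2300 = 0 → A_y = 2300 lb.
ΣM about A: M_A − 2300·9.1 = 0 → M_A = 20930 lb·ft.

A_x = 0, A_y = 2300 lb, M_A = 20930 lb·ft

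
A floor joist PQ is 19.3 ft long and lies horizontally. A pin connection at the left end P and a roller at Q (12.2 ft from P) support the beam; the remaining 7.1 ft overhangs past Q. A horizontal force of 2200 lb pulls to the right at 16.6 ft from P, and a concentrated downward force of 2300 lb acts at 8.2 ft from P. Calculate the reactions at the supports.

P_x = -2200 lb, P_y = 754.1 lb, Q_y = 1546 lb

Moments about P: Q_y·12.2 − 2300·8.2 = 0 → Q_y = 18860/12.2 = 1545.9 ≈ 1546 lb.
ΣF_y = 0: P_y + 1545.9 − 2300 = 0 → P_y = 754.1 lb.
ΣF_x = 0: P_x + 2200 = 0 → P_x = -2200 lb.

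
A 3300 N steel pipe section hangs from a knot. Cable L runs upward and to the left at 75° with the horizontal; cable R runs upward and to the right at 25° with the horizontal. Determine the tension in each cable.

T_L = 3037 N, T_R = 867.3 N

ΣF_x = 0: −T_L·cos75° + T_R·cos25° = 0 → T_R = 0.285575·T_L.
ΣF_y = 0: T_L·sin75° + T_R·sin25° = 3300.
Substitute: T_L·(0.965926 + 0.285575·0.422618) = 3300 → T_L = 3036.95 ≈ 3037 N.
Then T_R = 0.285575 × 3036.95 = 867.3 N.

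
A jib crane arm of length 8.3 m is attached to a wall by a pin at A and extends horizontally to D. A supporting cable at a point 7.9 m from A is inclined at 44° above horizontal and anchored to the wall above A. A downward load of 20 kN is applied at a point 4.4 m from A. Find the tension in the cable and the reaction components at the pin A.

T = 16.04 kN, A_x = 11.54 kN, A_y = 8.861 kN

ΣM about A: T·sin44°·7.9 − 20·4.4 = 0 → T = 88/(7.9·0.694658) = 16.0356 ≈ 16.04 kN.
ΣF_x = 0: A_x − T·cos44° = 0 → A_x = 16.0356 × 0.71934 = 11.54 kN.
ΣF_y = 0: A_y + T·sin44° − 20 = 0 → A_y = 20 − 16.0356 × 0.694658 = 8.861 kN.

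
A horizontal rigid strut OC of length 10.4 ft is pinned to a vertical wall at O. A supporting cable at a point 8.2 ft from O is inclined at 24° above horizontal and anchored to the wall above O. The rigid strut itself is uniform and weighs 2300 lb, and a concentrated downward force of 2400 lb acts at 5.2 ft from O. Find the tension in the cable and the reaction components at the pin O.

T = 7328 lb, O_x = 6694 lb, O_y = 1720 lb

ΣM about O: T·sin24°·8.2 − 2300·5.2 − 2400·5.2 = 0 → T = 24440/(8.2·0.406737) = 7327.8 ≈ 7328 lb.
ΣF_x = 0: O_x − T·cos24° = 0 → O_x = 7327.8 × 0.913545 = 6694 lb.
ΣF_y = 0: O_y + T·sin24° − 2300 − 2400 = 0 → O_y = 4700 − 7327.8 × 0.406737 = 1720 lb.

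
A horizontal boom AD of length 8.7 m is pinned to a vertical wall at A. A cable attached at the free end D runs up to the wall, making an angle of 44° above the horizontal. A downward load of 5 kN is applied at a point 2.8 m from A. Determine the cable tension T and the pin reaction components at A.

T = 2.317 kN, A_x = 1.666 kN, A_y = 3.391 kN

ΣM about A: T·sin44°·8.7 − 5·2.8 = 0 → T = 14/(8.7·0.694658) = 2.31653 ≈ 2.317 kN.
ΣF_x = 0: A_x − T·cos44° = 0 → A_x = 2.31653 × 0.71934 = 1.666 kN.
ΣF_y = 0: A_y + T·sin44° − 5 = 0 → A_y = 5 − 2.31653 × 0.694658 = 3.391 kN.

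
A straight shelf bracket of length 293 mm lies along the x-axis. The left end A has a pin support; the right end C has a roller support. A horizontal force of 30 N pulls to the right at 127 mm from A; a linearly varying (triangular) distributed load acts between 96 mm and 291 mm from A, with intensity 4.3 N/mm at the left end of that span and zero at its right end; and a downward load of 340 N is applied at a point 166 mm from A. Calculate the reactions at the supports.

Resultant of the triangular load: ½ × 4.3 × 195 = 419.25 N, acting at 161 mm from A (one-third of the span from the peak).
ΣM about A: C_y·293 − (½·4.3·195)·161 − 340·166 = 0 → C_y = 123939.25/293 = 423.001 ≈ 423.0 N.
ΣF_y = 0: A_y + 423.001 − ½·4.3·195 − 340 = 0 → A_y = 336.2 N.
ΣF_x = 0: A_x + 30 = 0 → A_x = -30.00 N.

A_x = -30.00 N, A_y = 336.2 N, C_y = 423.0 N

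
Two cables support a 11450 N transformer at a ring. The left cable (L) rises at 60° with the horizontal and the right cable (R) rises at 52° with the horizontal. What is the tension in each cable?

ΣF_x = 0: −T_L·cos60° + T_R·cos52° = 0 → T_R = 0.812135·T_L.
ΣF_y = 0: T_L·sin60° + T_R·sin52° = 11450.
Substitute: T_L·(0.866025 + 0.812135·0.788011) = 11450 → T_L = 7602.94 ≈ 7603 N.
Then T_R = 0.812135 × 7602.94 = 6175 N.

T_L = 7603 N, T_R = 6175 N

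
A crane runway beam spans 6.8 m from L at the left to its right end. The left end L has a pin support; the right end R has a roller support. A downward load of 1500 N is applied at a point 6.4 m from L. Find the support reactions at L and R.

L_x = 0, L_y = 88.24 N, R_y = 1412 N

Taking moments about L: R_y·6.8 − 1500·6.4 = 0 → R_y = 9600/6.8 = 1411.76 ≈ 1412 N.
ΣF_y = 0: L_y + 1411.76 − 1500 = 0 → L_y = 88.24 N.
ΣF_x = 0: no horizontal applied forces, so L_x = 0.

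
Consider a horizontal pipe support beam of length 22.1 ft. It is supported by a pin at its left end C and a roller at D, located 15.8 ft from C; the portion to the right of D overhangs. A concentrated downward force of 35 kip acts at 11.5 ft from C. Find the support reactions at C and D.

C_x = 0, C_y = 9.525 kip, D_y = 25.47 kip

Taking moments about C: D_y·15.8 − 35·11.5 = 0 → D_y = 402.5/15.8 = 25.4747 ≈ 25.47 kip.
ΣF_y = 0: C_y + 25.4747 − 35 = 0 → C_y = 9.525 kip.
ΣF_x = 0: no horizontal applied forces, so C_x = 0.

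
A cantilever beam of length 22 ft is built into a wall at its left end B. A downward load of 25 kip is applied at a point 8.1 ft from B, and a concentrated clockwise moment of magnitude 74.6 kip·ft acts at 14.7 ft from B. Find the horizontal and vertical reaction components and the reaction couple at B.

B_x = 0, B_y = 25.00 kip, M_B = 277.1 kip·ft

ΣF_x = 0: B_x = 0.
ΣF_y = 0: B_y − 25 = 0 → B_y = 25.00 kip.
ΣM about B: M_B − 25·8.1 − 74.6 = 0 → M_B = 277.1 kip·ft.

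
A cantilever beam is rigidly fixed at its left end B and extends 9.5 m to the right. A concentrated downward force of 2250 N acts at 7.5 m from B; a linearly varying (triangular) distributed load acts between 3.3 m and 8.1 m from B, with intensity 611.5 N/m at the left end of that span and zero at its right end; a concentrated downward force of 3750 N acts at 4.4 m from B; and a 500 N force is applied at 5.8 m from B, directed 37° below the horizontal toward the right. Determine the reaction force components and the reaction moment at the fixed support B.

B_x = -399.3 N, B_y = 7769 N, M_B = 42310 N·m

Resultant of the triangular load: ½ × 611.5 × 4.8 = 1467.6 N, acting at 4.9 m from B (one-third of the span from the peak).
ΣF_x = 0: B_x + 500·cos37° = 0 → B_x = -399.3 N.
ΣF_y = 0: B_y − 2250 − ½·611.5·4.8 − 3750 − 500·sin37° = 0 → B_y = 7769 N.
ΣM about B: M_B − 2250·7.5 − (½·611.5·4.8)·4.9 − 3750·4.4 − 500·sin37°·5.8 = 0 → M_B = 42310 N·m.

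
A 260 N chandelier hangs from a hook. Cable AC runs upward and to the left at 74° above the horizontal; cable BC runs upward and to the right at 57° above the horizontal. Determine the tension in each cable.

ΣF_x = 0: −T_AC·cos74° + T_BC·cos57° = 0 → T_BC = 0.506092·T_AC.
ΣF_y = 0: T_AC·sin74° + T_BC·sin57° = 260.
Substitute: T_AC·(0.961262 + 0.506092·0.838671) = 260 → T_AC = 187.63 ≈ 187.6 N.
Then T_BC = 0.506092 × 187.63 = 94.96 N.

T_AC = 187.6 N, T_BC = 94.96 N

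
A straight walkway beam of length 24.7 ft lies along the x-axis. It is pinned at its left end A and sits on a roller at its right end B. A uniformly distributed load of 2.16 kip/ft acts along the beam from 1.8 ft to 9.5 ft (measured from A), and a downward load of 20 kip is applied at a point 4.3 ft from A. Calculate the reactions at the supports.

A_x = 0, A_y = 29.35 kip, B_y = 7.286 kip

Resultant of the distributed load: 2.16 × 7.7 = 16.632 kip at 5.65 ft from A.
Moments about A: B_y·24.7 − (2.16·7.7)·5.65 − 20·4.3 = 0 → B_y = 179.9708/24.7 = 7.28627 ≈ 7.286 kip.
ΣF_y = 0: A_y + 7.28627 − 2.16·7.7 − 20 = 0 → A_y = 29.35 kip.
ΣF_x = 0: no horizontal applied forces, so A_x = 0.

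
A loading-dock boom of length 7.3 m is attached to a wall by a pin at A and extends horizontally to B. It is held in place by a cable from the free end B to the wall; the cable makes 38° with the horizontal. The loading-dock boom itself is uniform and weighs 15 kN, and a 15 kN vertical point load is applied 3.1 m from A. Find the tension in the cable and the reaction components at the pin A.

ΣM about A: T·sin38°·7.3 − 15·3.65 − 15·3.1 = 0 → T = 101.25/(7.3·0.615661) = 22.5284 ≈ 22.53 kN.
ΣF_x = 0: A_x − T·cos38° = 0 → A_x = 22.5284 × 0.788011 = 17.75 kN.
ΣF_y = 0: A_y + T·sin38° − 15 − 15 = 0 → A_y = 30 − 22.5284 × 0.615661 = 16.13 kN.

T = 22.53 kN, A_x = 17.75 kN, A_y = 16.13 kN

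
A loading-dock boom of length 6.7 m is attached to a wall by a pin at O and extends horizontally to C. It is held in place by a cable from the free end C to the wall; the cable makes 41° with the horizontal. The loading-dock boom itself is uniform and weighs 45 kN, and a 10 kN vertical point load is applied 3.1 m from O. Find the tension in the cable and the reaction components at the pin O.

T = 41.35 kN, O_x = 31.21 kN, O_y = 27.87 kN

ΣM about O: T·sin41°·6.7 − 45·3.35 − 10·3.1 = 0 → T = 181.75/(6.7·0.656059) = 41.3482 ≈ 41.35 kN.
ΣF_x = 0: O_x − T·cos41° = 0 → O_x = 41.3482 × 0.75471 = 31.21 kN.
ΣF_y = 0: O_y + T·sin41° − 45 − 10 = 0 → O_y = 55 − 41.3482 × 0.656059 = 27.87 kN.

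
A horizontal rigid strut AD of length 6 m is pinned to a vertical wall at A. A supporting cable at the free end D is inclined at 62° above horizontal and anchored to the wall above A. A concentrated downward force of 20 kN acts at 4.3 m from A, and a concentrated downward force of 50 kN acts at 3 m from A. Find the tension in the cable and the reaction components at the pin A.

ΣM about A: T·sin62°·6 − 20·4.3 − 50·3 = 0 → T = 236/(6·0.882948) = 44.5477 ≈ 44.55 kN.
ΣF_x = 0: A_x − T·cos62° = 0 → A_x = 44.5477 × 0.469472 = 20.91 kN.
ΣF_y = 0: A_y + T·sin62° − 20 − 50 = 0 → A_y = 70 − 44.5477 × 0.882948 = 30.67 kN.

T = 44.55 kN, A_x = 20.91 kN, A_y = 30.67 kN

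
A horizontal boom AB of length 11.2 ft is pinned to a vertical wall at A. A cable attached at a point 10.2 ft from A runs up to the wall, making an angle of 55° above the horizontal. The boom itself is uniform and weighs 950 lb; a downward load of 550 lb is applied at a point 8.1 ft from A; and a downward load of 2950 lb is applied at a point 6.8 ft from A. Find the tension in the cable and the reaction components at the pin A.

T = 3571 lb, A_x = 2048 lb, A_y = 1525 lb

ΣM about A: T·sin55°·10.2 − 950·5.6 − 550·8.1 − 2950·6.8 = 0 → T = 29835/(10.2·0.819152) = 3570.77 ≈ 3571 lb.
ΣF_x = 0: A_x − T·cos55° = 0 → A_x = 3570.77 × 0.573576 = 2048 lb.
ΣF_y = 0: A_y + T·sin55° − 950 − 550 − 2950 = 0 → A_y = 4450 − 3570.77 × 0.819152 = 1525 lb.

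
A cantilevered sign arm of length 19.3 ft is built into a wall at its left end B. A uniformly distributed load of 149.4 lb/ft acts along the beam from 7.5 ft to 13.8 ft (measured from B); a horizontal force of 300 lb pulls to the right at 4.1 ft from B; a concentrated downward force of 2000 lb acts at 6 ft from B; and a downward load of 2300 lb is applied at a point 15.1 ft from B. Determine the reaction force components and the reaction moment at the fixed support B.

Resultant of the distributed load: 149.4 × 6.3 = 941.22 lb at 10.65 ft from B.
ΣF_x = 0: B_x + 300 = 0 → B_x = -300.0 lb.
ΣF_y = 0: B_y − 149.4·6.3 − 2000 − 2300 = 0 → B_y = 5241 lb.
ΣM about B: M_B − (149.4·6.3)·10.65 − 2000·6 − 2300·15.1 = 0 → M_B = 56750 lb·ft.

B_x = -300.0 lb, B_y = 5241 lb, M_B = 56750 lb·ft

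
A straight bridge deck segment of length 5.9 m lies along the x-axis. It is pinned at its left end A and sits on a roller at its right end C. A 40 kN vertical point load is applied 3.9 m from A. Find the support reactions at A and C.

A_x = 0, A_y = 13.56 kN, C_y = 26.44 kN

ΣM about A: C_y·5.9 − 40·3.9 = 0 → C_y = 156/5.9 = 26.4407 ≈ 26.44 kN.
ΣF_y = 0: A_y + 26.4407 − 40 = 0 → A_y = 13.56 kN.
ΣF_x = 0: no horizontal applied forces, so A_x = 0.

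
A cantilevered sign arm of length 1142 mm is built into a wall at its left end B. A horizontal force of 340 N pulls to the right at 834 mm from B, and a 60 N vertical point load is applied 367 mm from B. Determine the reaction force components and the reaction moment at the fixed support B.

B_x = -340.0 N, B_y = 60.00 N, M_B = 22020 N·mm

ΣF_x = 0: B_x + 340 = 0 → B_x = -340.0 N.
ΣF_y = 0: B_y − 60 = 0 → B_y = 60.00 N.
ΣM about B: M_B − 60·367 = 0 → M_B = 22020 N·mm.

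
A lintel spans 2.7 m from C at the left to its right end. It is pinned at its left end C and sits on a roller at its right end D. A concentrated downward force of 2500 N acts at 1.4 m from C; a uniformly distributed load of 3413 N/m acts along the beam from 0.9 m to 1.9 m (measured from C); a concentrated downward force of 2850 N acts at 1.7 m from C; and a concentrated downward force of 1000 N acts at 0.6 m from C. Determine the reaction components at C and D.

C_x = 0, C_y = 4680 N, D_y = 5083 N

Resultant of the distributed load: 3413 × 1 = 3413 N at 1.4 m from C.
ΣM about C: D_y·2.7 − 2500·1.4 − (3413·1)·1.4 − 2850·1.7 − 1000·0.6 = 0 → D_y = 13723.2/2.7 = 5082.67 ≈ 5083 N.
ΣF_y = 0: C_y + 5082.67 − 2500 − 3413·1 − 2850 − 1000 = 0 → C_y = 4680 N.
ΣF_x = 0: no horizontal applied forces, so C_x = 0.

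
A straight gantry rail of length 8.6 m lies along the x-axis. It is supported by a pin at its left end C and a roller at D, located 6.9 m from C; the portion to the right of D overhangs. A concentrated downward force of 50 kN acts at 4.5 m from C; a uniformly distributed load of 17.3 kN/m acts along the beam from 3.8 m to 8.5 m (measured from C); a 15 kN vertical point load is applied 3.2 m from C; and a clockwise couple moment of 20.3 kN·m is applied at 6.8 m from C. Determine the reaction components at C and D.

C_x = 0, C_y = 31.33 kN, D_y = 115.0 kN

Resultant of the distributed load: 17.3 × 4.7 = 81.31 kN at 6.15 m from C.
Taking moments about C: D_y·6.9 − 50·4.5 − (17.3·4.7)·6.15 − 15·3.2 − 20.3 = 0 → D_y = 793.3565/6.9 = 114.979 ≈ 115.0 kN.
ΣF_y = 0: C_y + 114.979 − 50 − 17.3·4.7 − 15 = 0 → C_y = 31.33 kN.
ΣF_x = 0: no horizontal applied forces, so C_x = 0.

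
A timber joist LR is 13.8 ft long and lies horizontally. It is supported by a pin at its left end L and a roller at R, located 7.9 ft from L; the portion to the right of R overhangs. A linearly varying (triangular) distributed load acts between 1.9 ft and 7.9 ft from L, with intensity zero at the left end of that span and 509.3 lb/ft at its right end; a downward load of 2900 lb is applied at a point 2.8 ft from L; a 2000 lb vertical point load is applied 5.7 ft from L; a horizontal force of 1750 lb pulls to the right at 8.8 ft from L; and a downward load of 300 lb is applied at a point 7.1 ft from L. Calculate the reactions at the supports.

L_x = -1750 lb, L_y = 2846 lb, R_y = 3882 lb

Resultant of the triangular load: ½ × 509.3 × 6 = 1527.9 lb, acting at 5.9 ft from L (one-third of the span from the peak).
Moments about L: R_y·7.9 − (½·509.3·6)·5.9 − 2900·2.8 − 2000·5.7 − 300·7.1 = 0 → R_y = 30664.61/7.9 = 3881.6 ≈ 3882 lb.
ΣF_y = 0: L_y + 3881.6 − ½·509.3·6 − 2900 − 2000 − 300 = 0 → L_y = 2846 lb.
ΣF_x = 0: L_x + 1750 = 0 → L_x = -1750 lb.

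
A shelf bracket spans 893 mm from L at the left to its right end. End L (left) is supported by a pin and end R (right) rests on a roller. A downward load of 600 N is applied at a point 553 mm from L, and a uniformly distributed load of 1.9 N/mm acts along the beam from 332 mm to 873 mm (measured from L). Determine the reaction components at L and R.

L_x = 0, L_y = 562.8 N, R_y = 1065 N

Resultant of the distributed load: 1.9 × 541 = 1027.9 N at 602.5 mm from L.
Moments about L: R_y·893 − 600·553 − (1.9·541)·602.5 = 0 → R_y = 951109.75/893 = 1065.07 ≈ 1065 N.
ΣF_y = 0: L_y + 1065.07 − 600 − 1.9·541 = 0 → L_y = 562.8 N.
ΣF_x = 0: no horizontal applied forces, so L_x = 0.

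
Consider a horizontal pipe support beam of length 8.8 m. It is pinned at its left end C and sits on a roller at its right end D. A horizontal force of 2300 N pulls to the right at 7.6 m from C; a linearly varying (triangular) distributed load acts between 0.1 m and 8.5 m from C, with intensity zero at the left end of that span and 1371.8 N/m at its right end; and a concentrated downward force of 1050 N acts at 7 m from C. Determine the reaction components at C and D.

Resultant of the triangular load: ½ × 1371.8 × 8.4 = 5761.56 N, acting at 5.7 m from C (one-third of the span from the peak).
ΣM about C: D_y·8.8 − (½·1371.8·8.4)·5.7 − 1050·7 = 0 → D_y = 40190.892/8.8 = 4567.15 ≈ 4567 N.
ΣF_y = 0: C_y + 4567.15 − ½·1371.8·8.4 − 1050 = 0 → C_y = 2244 N.
ΣF_x = 0: C_x + 2300 = 0 → C_x = -2300 N.

C_x = -2300 N, C_y = 2244 N, D_y = 4567 N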